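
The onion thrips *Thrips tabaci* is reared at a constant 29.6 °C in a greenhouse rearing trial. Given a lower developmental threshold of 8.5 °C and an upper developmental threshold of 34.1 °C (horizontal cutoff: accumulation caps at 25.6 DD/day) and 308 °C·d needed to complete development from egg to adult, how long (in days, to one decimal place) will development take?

14.6 days

Daily accumulation = 29.6 − 8.5 = 21.1 DD/day.
Duration = 308 / 21.1 = 14.597 ≈ 14.6 days.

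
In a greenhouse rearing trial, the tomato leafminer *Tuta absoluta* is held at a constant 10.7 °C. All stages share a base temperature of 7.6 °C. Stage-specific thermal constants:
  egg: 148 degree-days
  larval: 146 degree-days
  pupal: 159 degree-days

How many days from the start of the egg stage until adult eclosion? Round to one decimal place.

Daily accumulation at 10.7 °C = 10.7 − 7.6 = 3.1 DD/day.
Total K = 148 + 146 + 159 = 453 DD.
Total duration = 453 / 3.1 = 146.129 ≈ 146.1 days.

146.1 days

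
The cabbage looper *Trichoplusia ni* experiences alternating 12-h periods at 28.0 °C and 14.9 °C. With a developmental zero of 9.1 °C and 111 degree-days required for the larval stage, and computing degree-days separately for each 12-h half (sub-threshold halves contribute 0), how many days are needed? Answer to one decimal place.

Day half: max(0, 28.0 − 9.1) × 0.5 = 18.9 × 0.5 = 9.45 DD.
Night half: max(0, 14.9 − 9.1) × 0.5 = 5.8 × 0.5 = 2.90 DD.
Per 24 h: 12.35 DD/day.
Duration = 111 / 12.35 = 8.988 ≈ 9.0 days.

9.0 days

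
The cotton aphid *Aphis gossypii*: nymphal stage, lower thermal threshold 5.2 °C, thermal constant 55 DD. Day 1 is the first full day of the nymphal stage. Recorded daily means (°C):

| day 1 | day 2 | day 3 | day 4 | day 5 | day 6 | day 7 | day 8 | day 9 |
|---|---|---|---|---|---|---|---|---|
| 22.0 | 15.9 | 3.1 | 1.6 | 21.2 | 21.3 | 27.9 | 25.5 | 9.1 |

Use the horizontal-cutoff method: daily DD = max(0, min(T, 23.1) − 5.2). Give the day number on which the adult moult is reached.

Daily DD above 5.2 °C (capped at 17.9): 16.8, 10.7, 0.0, 0.0, 16.0, 16.1, 17.9, 17.9, 3.9.
Cumulative: 16.8, 27.5, 27.5, 27.5, 43.5, 59.6, 77.5, 95.4, 99.3.
The total first reaches 55 DD on day 6.

day 6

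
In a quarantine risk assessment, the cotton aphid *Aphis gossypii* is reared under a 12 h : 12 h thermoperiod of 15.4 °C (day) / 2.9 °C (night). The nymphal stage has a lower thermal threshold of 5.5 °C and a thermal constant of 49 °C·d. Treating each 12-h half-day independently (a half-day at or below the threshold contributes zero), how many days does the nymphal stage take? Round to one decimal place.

9.9 days

Day half: max(0, 15.4 − 5.5) × 0.5 = 9.9 × 0.5 = 4.95 DD.
Night half: max(0, 2.9 − 5.5) × 0.5 = 0.0 × 0.5 = 0.00 DD.
Per 24 h: 4.95 DD/day.
Duration = 49 / 4.95 = 9.899 ≈ 9.9 days.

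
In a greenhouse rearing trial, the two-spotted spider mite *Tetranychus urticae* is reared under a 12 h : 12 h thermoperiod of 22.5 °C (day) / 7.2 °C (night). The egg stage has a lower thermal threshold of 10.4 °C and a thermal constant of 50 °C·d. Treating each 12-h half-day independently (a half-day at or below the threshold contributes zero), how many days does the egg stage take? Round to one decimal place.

8.3 days

Day half: max(0, 22.5 − 10.4) × 0.5 = 12.1 × 0.5 = 6.05 DD.
Night half: max(0, 7.2 − 10.4) × 0.5 = 0.0 × 0.5 = 0.00 DD.
Per 24 h: 6.05 DD/day.
Duration = 50 / 6.05 = 8.264 ≈ 8.3 days.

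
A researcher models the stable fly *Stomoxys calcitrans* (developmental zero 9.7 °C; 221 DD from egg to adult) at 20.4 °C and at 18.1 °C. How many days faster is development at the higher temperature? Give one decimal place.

At 20.4 °C: 221 / (20.4 − 9.7) = 221 / 10.7 = 20.654 d.
At 18.1 °C: 221 / (18.1 − 9.7) = 221 / 8.4 = 26.310 d.
Difference = |20.654 − 26.310| = 5.655 ≈ 5.7 days.

5.7 days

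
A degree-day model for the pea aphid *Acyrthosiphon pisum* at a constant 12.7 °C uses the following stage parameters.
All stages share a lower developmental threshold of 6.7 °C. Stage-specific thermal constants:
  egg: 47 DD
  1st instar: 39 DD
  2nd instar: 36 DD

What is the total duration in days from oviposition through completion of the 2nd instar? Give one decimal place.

Daily accumulation at 12.7 °C = 12.7 − 6.7 = 6.0 DD/day.
Total K = 47 + 39 + 36 = 122 DD.
Total duration = 122 / 6.0 = 20.333 ≈ 20.3 days.

20.3 days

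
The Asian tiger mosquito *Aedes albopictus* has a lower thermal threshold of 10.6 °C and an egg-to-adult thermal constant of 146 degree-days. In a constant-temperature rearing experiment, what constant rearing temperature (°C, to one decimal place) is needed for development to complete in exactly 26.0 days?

16.2 °C

Required daily accumulation = 146 / 26.0 = 5.615 DD/day.
T = T_base + 5.615 = 10.6 + 5.615 = 16.215 ≈ 16.2 °C.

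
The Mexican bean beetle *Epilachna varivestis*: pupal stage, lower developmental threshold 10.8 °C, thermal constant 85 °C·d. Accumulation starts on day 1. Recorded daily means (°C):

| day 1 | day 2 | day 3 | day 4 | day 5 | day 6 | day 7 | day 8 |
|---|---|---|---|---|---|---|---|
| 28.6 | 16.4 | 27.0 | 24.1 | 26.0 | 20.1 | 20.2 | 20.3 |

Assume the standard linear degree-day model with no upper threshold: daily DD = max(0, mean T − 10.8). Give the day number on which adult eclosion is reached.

Daily DD above 10.8 °C: 17.8, 5.6, 16.2, 13.3, 15.2, 9.3, 9.4, 9.5.
Cumulative: 17.8, 23.4, 39.6, 52.9, 68.1, 77.4, 86.8, 96.3.
The total first reaches 85 DD on day 7.

day 7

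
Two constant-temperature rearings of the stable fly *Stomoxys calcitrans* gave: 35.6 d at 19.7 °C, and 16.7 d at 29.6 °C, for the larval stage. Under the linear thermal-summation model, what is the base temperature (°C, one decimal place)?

Equal thermal constants: D₁(T₁ − T_b) = D₂(T₂ − T_b).
35.6·(19.7 − T_b) = 16.7·(29.6 − T_b)
T_b = (35.6·19.7 − 16.7·29.6) / (35.6 − 16.7) = 207.00 / 18.9 = 10.952 °C ≈ 11.0 °C.

11.0 °C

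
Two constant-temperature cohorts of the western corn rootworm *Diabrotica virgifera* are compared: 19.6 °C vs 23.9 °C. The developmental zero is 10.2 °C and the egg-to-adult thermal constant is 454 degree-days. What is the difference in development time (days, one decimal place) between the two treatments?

15.2 days

At 19.6 °C: 454 / (19.6 − 10.2) = 454 / 9.4 = 48.298 d.
At 23.9 °C: 454 / (23.9 − 10.2) = 454 / 13.7 = 33.139 d.
Difference = |48.298 − 33.139| = 15.159 ≈ 15.2 days.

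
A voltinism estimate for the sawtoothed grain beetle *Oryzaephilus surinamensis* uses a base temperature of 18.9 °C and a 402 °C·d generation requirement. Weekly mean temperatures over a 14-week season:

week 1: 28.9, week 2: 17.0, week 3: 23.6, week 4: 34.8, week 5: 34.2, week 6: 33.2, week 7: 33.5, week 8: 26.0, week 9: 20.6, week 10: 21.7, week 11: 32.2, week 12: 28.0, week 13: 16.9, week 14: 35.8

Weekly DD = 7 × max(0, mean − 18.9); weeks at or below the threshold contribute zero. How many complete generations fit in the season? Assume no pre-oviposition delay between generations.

Weekly DD (7 × max(0, T̄ − 18.9)): 70.0, 0.0, 32.9, 111.3, 107.1, 100.1, 102.2, 49.7, 11.9, 19.6, 93.1, 63.7, 0.0, 118.3.
Season total = 879.9 DD.
Complete generations = ⌊879.9 / 402⌋ = 2.

2 generations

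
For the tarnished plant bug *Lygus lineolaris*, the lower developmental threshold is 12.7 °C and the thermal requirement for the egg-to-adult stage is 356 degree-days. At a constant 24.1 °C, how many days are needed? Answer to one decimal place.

31.2 days

Daily accumulation = 24.1 − 12.7 = 11.4 DD/day.
Duration = 356 / 11.4 = 31.228 ≈ 31.2 days.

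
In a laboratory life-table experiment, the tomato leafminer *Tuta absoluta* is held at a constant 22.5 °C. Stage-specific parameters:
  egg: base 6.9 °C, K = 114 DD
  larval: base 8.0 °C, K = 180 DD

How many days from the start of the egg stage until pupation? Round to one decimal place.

19.7 days

egg: 114 / (22.5 − 6.9) = 114 / 15.6 = 7.308 d.
larval: 180 / (22.5 − 8.0) = 180 / 14.5 = 12.414 d.
Sum = 19.721 ≈ 19.7 days.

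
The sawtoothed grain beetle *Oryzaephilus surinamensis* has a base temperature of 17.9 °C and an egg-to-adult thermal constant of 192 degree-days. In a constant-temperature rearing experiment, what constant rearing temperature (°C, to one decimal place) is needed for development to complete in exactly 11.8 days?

34.2 °C

Required daily accumulation = 192 / 11.8 = 16.271 DD/day.
T = T_base + 16.271 = 17.9 + 16.271 = 34.171 ≈ 34.2 °C.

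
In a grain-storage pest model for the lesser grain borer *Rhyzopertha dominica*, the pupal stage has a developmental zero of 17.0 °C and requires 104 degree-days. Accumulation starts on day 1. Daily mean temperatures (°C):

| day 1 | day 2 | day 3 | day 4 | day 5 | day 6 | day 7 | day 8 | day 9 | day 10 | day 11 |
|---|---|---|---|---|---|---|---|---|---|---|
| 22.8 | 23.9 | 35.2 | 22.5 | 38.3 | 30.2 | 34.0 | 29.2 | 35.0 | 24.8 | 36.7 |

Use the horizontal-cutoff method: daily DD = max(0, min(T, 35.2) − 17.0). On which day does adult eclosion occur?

Daily DD above 17.0 °C (capped at 18.2): 5.8, 6.9, 18.2, 5.5, 18.2, 13.2, 17.0, 12.2, 18.0, 7.8, 18.2.
Cumulative: 5.8, 12.7, 30.9, 36.4, 54.6, 67.8, 84.8, 97.0, 115.0, 122.8, 141.0.
The total first reaches 104 DD on day 9.

day 9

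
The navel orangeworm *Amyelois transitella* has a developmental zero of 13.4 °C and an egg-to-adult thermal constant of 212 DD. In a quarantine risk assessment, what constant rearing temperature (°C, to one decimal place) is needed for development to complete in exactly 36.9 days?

Required daily accumulation = 212 / 36.9 = 5.745 DD/day.
T = T_base + 5.745 = 13.4 + 5.745 = 19.145 ≈ 19.1 °C.

19.1 °C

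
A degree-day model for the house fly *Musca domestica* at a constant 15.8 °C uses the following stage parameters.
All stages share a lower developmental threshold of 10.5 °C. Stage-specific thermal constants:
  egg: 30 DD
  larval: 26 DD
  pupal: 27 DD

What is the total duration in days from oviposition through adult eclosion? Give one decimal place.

Daily accumulation at 15.8 °C = 15.8 − 10.5 = 5.3 DD/day.
Total K = 30 + 26 + 27 = 83 DD.
Total duration = 83 / 5.3 = 15.660 ≈ 15.7 days.

15.7 days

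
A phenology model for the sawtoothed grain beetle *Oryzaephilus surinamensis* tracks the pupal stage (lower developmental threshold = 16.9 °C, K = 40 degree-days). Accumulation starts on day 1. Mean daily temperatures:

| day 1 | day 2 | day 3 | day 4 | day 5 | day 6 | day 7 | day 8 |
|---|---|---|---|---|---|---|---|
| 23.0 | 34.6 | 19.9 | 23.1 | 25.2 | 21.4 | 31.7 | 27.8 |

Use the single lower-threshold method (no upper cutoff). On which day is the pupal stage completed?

day 5

Daily DD above 16.9 °C: 6.1, 17.7, 3.0, 6.2, 8.3, 4.5, 14.8, 10.9.
Cumulative: 6.1, 23.8, 26.8, 33.0, 41.3, 45.8, 60.6, 71.5.
The total first reaches 40 DD on day 5.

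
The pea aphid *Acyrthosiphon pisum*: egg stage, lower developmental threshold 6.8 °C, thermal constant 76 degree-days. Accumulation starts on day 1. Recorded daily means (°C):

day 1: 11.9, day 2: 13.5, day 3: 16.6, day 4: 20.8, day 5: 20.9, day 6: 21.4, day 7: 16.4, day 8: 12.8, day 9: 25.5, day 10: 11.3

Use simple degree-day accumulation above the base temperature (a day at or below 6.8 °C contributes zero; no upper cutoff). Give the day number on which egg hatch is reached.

day 8

Daily DD above 6.8 °C: 5.1, 6.7, 9.8, 14.0, 14.1, 14.6, 9.6, 6.0, 18.7, 4.5.
Cumulative: 5.1, 11.8, 21.6, 35.6, 49.7, 64.3, 73.9, 79.9, 98.6, 103.1.
The total first reaches 76 DD on day 8.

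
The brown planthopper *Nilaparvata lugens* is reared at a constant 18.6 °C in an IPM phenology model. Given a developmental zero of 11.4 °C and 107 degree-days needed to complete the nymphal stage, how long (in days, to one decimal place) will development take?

Daily accumulation = 18.6 − 11.4 = 7.2 DD/day.
Duration = 107 / 7.2 = 14.861 ≈ 14.9 days.

14.9 days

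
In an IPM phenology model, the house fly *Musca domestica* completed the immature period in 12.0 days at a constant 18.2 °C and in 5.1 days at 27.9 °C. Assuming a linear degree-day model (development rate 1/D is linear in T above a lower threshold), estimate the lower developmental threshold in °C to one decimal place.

11.0 °C

Equal thermal constants: D₁(T₁ − T_b) = D₂(T₂ − T_b).
12.0·(18.2 − T_b) = 5.1·(27.9 − T_b)
T_b = (12.0·18.2 − 5.1·27.9) / (12.0 − 5.1) = 76.11 / 6.9 = 11.030 °C ≈ 11.0 °C.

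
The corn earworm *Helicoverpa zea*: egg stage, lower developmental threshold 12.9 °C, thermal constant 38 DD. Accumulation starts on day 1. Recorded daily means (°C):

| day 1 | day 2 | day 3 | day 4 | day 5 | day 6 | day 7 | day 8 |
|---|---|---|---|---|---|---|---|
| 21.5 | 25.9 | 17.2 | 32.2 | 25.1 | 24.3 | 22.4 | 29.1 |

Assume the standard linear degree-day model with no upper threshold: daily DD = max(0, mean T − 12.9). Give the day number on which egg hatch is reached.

Daily DD above 12.9 °C: 8.6, 13.0, 4.3, 19.3, 12.2, 11.4, 9.5, 16.2.
Cumulative: 8.6, 21.6, 25.9, 45.2, 57.4, 68.8, 78.3, 94.5.
The total first reaches 38 DD on day 4.

day 4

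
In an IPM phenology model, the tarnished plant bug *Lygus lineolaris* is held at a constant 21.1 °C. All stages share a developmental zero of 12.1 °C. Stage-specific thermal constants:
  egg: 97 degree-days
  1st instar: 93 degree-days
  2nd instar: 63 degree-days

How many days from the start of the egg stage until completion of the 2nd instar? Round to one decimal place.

28.1 days

Daily accumulation at 21.1 °C = 21.1 − 12.1 = 9.0 DD/day.
Total K = 97 + 93 + 63 = 253 DD.
Total duration = 253 / 9.0 = 28.111 ≈ 28.1 days.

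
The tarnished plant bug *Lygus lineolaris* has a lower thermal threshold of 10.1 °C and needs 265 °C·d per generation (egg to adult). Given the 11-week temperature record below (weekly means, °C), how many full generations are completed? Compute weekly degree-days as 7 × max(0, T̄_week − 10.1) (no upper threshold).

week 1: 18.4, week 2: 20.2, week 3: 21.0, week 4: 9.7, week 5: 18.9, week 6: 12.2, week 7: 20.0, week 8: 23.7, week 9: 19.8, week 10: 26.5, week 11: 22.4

Weekly DD (7 × max(0, T̄ − 10.1)): 58.1, 70.7, 76.3, 0.0, 61.6, 14.7, 69.3, 95.2, 67.9, 114.8, 86.1.
Season total = 714.7 DD.
Complete generations = ⌊714.7 / 265⌋ = 2.

2 generations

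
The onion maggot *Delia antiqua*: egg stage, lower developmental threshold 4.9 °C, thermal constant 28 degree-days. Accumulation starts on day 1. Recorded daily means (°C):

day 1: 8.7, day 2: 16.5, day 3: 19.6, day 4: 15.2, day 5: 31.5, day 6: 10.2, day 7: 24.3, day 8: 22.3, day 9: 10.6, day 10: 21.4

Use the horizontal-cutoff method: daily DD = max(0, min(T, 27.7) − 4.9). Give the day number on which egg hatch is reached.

day 3

Daily DD above 4.9 °C (capped at 22.8): 3.8, 11.6, 14.7, 10.3, 22.8, 5.3, 19.4, 17.4, 5.7, 16.5.
Cumulative: 3.8, 15.4, 30.1, 40.4, 63.2, 68.5, 87.9, 105.3, 111.0, 127.5.
The total first reaches 28 DD on day 3.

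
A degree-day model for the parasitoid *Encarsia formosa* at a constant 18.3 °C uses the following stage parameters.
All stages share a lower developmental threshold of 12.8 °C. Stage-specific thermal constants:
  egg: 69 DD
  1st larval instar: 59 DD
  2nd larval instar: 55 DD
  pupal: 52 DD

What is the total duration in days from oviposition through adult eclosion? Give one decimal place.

Daily accumulation at 18.3 °C = 18.3 − 12.8 = 5.5 DD/day.
Total K = 69 + 59 + 55 + 52 = 235 DD.
Total duration = 235 / 5.5 = 42.727 ≈ 42.7 days.

42.7 days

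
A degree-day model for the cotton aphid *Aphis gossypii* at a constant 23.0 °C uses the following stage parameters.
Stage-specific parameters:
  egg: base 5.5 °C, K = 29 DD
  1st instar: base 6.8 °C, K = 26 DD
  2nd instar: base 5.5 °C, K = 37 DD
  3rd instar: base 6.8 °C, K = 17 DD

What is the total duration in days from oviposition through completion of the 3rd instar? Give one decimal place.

6.4 days

egg: 29 / (23.0 − 5.5) = 29 / 17.5 = 1.657 d.
1st instar: 26 / (23.0 − 6.8) = 26 / 16.2 = 1.605 d.
2nd instar: 37 / (23.0 − 5.5) = 37 / 17.5 = 2.114 d.
3rd instar: 17 / (23.0 − 6.8) = 17 / 16.2 = 1.049 d.
Sum = 6.426 ≈ 6.4 days.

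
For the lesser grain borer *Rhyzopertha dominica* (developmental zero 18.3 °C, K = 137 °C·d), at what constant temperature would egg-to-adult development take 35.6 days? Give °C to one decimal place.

Required daily accumulation = 137 / 35.6 = 3.848 DD/day.
T = T_base + 3.848 = 18.3 + 3.848 = 22.148 ≈ 22.1 °C.

22.1 °C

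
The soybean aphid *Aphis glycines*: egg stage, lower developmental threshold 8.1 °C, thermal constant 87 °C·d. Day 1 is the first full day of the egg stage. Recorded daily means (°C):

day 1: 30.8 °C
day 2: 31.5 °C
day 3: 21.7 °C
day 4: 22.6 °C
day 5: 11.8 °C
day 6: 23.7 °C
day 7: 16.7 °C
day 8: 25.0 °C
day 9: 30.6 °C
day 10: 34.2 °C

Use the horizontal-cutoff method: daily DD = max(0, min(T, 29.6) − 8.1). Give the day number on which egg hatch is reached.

day 6

Daily DD above 8.1 °C (capped at 21.5): 21.5, 21.5, 13.6, 14.5, 3.7, 15.6, 8.6, 16.9, 21.5, 21.5.
Cumulative: 21.5, 43.0, 56.6, 71.1, 74.8, 90.4, 99.0, 115.9, 137.4, 158.9.
The total first reaches 87 DD on day 6.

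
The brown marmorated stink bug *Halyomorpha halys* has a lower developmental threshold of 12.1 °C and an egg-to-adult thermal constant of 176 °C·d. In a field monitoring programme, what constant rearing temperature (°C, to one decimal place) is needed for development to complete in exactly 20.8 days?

20.6 °C

Required daily accumulation = 176 / 20.8 = 8.462 DD/day.
T = T_base + 8.462 = 12.1 + 8.462 = 20.562 ≈ 20.6 °C.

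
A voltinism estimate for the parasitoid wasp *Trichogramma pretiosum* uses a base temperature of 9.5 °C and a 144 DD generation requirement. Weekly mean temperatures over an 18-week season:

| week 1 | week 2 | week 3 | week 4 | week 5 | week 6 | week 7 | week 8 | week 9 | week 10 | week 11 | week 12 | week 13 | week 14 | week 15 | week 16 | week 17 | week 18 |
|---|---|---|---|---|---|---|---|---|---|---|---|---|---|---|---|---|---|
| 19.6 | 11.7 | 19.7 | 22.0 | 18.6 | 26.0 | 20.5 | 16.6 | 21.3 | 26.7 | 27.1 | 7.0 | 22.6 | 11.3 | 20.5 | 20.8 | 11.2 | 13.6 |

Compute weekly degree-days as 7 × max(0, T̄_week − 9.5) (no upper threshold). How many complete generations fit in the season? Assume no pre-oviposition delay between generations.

Weekly DD (7 × max(0, T̄ − 9.5)): 70.7, 15.4, 71.4, 87.5, 63.7, 115.5, 77.0, 49.7, 82.6, 120.4, 123.2, 0.0, 91.7, 12.6, 77.0, 79.1, 11.9, 28.7.
Season total = 1178.1 DD.
Complete generations = ⌊1178.1 / 144⌋ = 8.

8 generations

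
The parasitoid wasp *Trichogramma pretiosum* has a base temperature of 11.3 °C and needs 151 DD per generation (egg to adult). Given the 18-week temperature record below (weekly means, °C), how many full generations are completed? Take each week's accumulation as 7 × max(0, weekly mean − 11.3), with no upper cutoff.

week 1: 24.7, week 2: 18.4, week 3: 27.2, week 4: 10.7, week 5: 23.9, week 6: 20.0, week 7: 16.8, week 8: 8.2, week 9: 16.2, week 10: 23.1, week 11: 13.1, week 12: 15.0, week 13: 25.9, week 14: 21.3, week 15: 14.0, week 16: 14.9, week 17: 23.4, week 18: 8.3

Weekly DD (7 × max(0, T̄ − 11.3)): 93.8, 49.7, 111.3, 0.0, 88.2, 60.9, 38.5, 0.0, 34.3, 82.6, 12.6, 25.9, 102.2, 70.0, 18.9, 25.2, 84.7, 0.0.
Season total = 898.8 DD.
Complete generations = ⌊898.8 / 151⌋ = 5.

5 generations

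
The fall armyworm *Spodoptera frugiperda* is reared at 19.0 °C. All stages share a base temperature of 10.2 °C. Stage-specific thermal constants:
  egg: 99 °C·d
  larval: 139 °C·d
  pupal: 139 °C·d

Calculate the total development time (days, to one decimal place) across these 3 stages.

Daily accumulation at 19.0 °C = 19.0 − 10.2 = 8.8 DD/day.
Total K = 99 + 139 + 139 = 377 DD.
Total duration = 377 / 8.8 = 42.841 ≈ 42.8 days.

42.8 days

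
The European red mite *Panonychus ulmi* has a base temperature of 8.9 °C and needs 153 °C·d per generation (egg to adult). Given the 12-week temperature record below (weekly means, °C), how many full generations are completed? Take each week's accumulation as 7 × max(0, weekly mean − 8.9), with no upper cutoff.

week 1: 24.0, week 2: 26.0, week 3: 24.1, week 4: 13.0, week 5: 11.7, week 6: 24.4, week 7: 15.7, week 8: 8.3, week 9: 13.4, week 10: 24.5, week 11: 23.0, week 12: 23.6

5 generations

Weekly DD (7 × max(0, T̄ − 8.9)): 105.7, 119.7, 106.4, 28.7, 19.6, 108.5, 47.6, 0.0, 31.5, 109.2, 98.7, 102.9.
Season total = 878.5 DD.
Complete generations = ⌊878.5 / 153⌋ = 5.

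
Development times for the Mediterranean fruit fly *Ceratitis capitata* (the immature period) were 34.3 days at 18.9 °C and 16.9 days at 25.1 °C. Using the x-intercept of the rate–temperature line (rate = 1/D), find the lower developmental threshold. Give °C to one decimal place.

12.9 °C

Linear rate model ⇒ the product D·(T − T_b) is constant across temperatures.
34.3·(18.9 − T_b) = 16.9·(25.1 − T_b)
T_b = (34.3·18.9 − 16.9·25.1) / (34.3 − 16.9) = 224.08 / 17.4 = 12.878 °C ≈ 12.9 °C.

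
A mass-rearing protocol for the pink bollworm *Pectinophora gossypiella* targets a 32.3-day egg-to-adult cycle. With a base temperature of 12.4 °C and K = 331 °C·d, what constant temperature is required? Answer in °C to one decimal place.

22.6 °C

Required daily accumulation = 331 / 32.3 = 10.248 DD/day.
T = T_base + 10.248 = 12.4 + 10.248 = 22.648 ≈ 22.6 °C.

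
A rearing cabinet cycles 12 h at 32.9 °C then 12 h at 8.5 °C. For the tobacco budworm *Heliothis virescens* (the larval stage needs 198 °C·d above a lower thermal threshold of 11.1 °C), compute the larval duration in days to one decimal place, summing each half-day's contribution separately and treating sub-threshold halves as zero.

Day half: max(0, 32.9 − 11.1) × 0.5 = 21.8 × 0.5 = 10.90 DD.
Night half: max(0, 8.5 − 11.1) × 0.5 = 0.0 × 0.5 = 0.00 DD.
Per 24 h: 10.90 DD/day.
Duration = 198 / 10.90 = 18.165 ≈ 18.2 days.

18.2 days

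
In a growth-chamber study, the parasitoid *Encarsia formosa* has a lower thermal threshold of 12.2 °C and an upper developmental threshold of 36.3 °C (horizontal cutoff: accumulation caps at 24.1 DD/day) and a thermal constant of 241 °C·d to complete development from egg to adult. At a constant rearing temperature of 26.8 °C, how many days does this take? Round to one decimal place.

16.5 days

Daily accumulation = 26.8 − 12.2 = 14.6 DD/day.
Duration = 241 / 14.6 = 16.507 ≈ 16.5 days.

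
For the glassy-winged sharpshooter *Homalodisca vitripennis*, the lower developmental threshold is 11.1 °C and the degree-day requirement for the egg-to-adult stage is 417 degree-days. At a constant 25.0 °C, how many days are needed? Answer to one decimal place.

30.0 days

Daily accumulation = 25.0 − 11.1 = 13.9 DD/day.
Duration = 417 / 13.9 = 30.000 ≈ 30.0 days.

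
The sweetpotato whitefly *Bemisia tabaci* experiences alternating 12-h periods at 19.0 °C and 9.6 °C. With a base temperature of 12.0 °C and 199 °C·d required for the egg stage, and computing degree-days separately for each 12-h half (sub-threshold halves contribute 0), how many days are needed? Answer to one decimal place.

Day half: max(0, 19.0 − 12.0) × 0.5 = 7.0 × 0.5 = 3.50 DD.
Night half: max(0, 9.6 − 12.0) × 0.5 = 0.0 × 0.5 = 0.00 DD.
Per 24 h: 3.50 DD/day.
Duration = 199 / 3.50 = 56.857 ≈ 56.9 days.

56.9 days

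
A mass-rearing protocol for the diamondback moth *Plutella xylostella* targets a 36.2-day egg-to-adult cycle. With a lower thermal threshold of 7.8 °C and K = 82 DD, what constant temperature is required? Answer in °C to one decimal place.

10.1 °C

Required daily accumulation = 82 / 36.2 = 2.265 DD/day.
T = T_base + 2.265 = 7.8 + 2.265 = 10.065 ≈ 10.1 °C.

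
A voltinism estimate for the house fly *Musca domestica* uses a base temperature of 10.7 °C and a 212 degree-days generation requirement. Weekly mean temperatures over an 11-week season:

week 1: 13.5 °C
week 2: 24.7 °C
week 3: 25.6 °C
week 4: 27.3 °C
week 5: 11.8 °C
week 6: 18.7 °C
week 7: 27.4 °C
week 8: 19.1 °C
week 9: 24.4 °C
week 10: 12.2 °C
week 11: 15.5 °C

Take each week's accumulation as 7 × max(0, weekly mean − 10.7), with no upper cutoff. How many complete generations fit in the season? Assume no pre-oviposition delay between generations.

3 generations

Weekly DD (7 × max(0, T̄ − 10.7)): 19.6, 98.0, 104.3, 116.2, 7.7, 56.0, 116.9, 58.8, 95.9, 10.5, 33.6.
Season total = 717.5 DD.
Complete generations = ⌊717.5 / 212⌋ = 3.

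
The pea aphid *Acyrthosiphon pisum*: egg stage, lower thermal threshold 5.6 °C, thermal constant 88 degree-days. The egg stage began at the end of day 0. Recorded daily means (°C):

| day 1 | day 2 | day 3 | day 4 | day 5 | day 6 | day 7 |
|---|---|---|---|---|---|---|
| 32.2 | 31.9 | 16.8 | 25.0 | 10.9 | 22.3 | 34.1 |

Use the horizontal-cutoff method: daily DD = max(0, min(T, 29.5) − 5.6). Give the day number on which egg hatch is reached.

day 6

Daily DD above 5.6 °C (capped at 23.9): 23.9, 23.9, 11.2, 19.4, 5.3, 16.7, 23.9.
Cumulative: 23.9, 47.8, 59.0, 78.4, 83.7, 100.4, 124.3.
The total first reaches 88 DD on day 6.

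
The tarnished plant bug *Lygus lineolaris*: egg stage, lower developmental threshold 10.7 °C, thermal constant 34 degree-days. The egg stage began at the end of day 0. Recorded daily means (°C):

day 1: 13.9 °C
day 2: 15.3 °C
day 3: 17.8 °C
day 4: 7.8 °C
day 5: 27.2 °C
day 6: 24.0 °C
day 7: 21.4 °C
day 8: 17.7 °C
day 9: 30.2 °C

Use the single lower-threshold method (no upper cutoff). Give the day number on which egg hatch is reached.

Daily DD above 10.7 °C: 3.2, 4.6, 7.1, 0.0, 16.5, 13.3, 10.7, 7.0, 19.5.
Cumulative: 3.2, 7.8, 14.9, 14.9, 31.4, 44.7, 55.4, 62.4, 81.9.
The total first reaches 34 DD on day 6.

day 6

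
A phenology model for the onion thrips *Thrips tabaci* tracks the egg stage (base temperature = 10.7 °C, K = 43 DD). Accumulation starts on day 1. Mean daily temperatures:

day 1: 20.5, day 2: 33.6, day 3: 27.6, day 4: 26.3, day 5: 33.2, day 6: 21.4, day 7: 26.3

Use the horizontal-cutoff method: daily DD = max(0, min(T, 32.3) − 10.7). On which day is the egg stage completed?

day 3

Daily DD above 10.7 °C (capped at 21.6): 9.8, 21.6, 16.9, 15.6, 21.6, 10.7, 15.6.
Cumulative: 9.8, 31.4, 48.3, 63.9, 85.5, 96.2, 111.8.
The total first reaches 43 DD on day 3.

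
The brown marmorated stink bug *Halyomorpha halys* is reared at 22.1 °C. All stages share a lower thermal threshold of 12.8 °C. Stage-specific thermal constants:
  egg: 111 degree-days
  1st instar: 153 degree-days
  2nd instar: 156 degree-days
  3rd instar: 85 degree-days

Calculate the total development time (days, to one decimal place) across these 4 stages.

Daily accumulation at 22.1 °C = 22.1 − 12.8 = 9.3 DD/day.
Total K = 111 + 153 + 156 + 85 = 505 DD.
Total duration = 505 / 9.3 = 54.301 ≈ 54.3 days.

54.3 days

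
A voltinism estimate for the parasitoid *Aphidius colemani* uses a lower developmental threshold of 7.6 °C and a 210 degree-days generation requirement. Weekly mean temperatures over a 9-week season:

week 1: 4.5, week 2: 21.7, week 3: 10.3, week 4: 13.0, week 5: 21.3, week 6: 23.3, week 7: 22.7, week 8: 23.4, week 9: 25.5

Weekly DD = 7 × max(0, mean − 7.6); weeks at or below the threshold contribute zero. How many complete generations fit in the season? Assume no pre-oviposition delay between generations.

3 generations

Weekly DD (7 × max(0, T̄ − 7.6)): 0.0, 98.7, 18.9, 37.8, 95.9, 109.9, 105.7, 110.6, 125.3.
Season total = 702.8 DD.
Complete generations = ⌊702.8 / 210⌋ = 3.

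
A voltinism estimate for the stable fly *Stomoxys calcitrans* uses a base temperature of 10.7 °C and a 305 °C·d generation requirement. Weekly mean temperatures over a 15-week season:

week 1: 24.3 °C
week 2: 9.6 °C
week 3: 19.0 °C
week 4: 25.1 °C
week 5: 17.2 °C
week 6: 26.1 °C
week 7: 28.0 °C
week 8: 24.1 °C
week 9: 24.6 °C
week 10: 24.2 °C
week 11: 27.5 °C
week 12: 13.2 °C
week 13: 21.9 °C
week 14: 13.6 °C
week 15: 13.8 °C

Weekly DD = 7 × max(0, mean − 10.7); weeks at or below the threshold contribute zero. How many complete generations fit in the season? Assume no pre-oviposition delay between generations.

3 generations

Weekly DD (7 × max(0, T̄ − 10.7)): 95.2, 0.0, 58.1, 100.8, 45.5, 107.8, 121.1, 93.8, 97.3, 94.5, 117.6, 17.5, 78.4, 20.3, 21.7.
Season total = 1069.6 DD.
Complete generations = ⌊1069.6 / 305⌋ = 3.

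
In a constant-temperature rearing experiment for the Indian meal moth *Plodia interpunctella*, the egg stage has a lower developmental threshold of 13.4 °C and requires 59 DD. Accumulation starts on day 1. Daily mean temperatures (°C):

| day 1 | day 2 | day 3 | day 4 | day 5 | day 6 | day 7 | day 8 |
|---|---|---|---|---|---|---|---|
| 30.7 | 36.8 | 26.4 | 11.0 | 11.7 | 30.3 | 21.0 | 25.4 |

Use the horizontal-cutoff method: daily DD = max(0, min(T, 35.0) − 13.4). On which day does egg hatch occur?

day 6

Daily DD above 13.4 °C (capped at 21.6): 17.3, 21.6, 13.0, 0.0, 0.0, 16.9, 7.6, 12.0.
Cumulative: 17.3, 38.9, 51.9, 51.9, 51.9, 68.8, 76.4, 88.4.
The total first reaches 59 DD on day 6.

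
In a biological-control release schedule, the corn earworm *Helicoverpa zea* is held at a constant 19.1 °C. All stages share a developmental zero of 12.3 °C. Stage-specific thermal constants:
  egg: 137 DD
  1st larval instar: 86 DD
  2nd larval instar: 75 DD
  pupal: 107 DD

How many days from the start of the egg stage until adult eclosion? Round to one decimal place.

Daily accumulation at 19.1 °C = 19.1 − 12.3 = 6.8 DD/day.
Total K = 137 + 86 + 75 + 107 = 405 DD.
Total duration = 405 / 6.8 = 59.559 ≈ 59.6 days.

59.6 days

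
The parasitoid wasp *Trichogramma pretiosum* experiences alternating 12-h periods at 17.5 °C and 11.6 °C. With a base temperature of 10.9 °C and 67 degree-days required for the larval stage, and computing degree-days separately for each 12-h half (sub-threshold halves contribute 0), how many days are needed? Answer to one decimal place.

Day half: max(0, 17.5 − 10.9) × 0.5 = 6.6 × 0.5 = 3.30 DD.
Night half: max(0, 11.6 − 10.9) × 0.5 = 0.7 × 0.5 = 0.35 DD.
Per 24 h: 3.65 DD/day.
Duration = 67 / 3.65 = 18.356 ≈ 18.4 days.

18.4 days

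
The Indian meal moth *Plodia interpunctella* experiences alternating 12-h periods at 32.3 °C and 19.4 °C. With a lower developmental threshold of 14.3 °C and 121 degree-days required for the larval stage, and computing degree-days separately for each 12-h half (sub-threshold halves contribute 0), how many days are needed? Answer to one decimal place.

Day half: max(0, 32.3 − 14.3) × 0.5 = 18.0 × 0.5 = 9.00 DD.
Night half: max(0, 19.4 − 14.3) × 0.5 = 5.1 × 0.5 = 2.55 DD.
Per 24 h: 11.55 DD/day.
Duration = 121 / 11.55 = 10.476 ≈ 10.5 days.

10.5 days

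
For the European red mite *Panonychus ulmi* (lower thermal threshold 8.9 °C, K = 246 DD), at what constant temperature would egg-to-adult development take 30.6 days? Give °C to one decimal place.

16.9 °C

Required daily accumulation = 246 / 30.6 = 8.039 DD/day.
T = T_base + 8.039 = 8.9 + 8.039 = 16.939 ≈ 16.9 °C.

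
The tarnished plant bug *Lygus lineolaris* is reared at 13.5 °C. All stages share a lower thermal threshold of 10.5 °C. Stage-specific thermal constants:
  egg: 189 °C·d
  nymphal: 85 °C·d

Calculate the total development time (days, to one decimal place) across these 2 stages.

91.3 days

Daily accumulation at 13.5 °C = 13.5 − 10.5 = 3.0 DD/day.
Total K = 189 + 85 = 274 DD.
Total duration = 274 / 3.0 = 91.333 ≈ 91.3 days.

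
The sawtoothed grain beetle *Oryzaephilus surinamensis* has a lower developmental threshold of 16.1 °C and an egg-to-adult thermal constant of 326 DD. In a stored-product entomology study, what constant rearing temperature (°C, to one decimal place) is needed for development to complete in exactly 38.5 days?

Required daily accumulation = 326 / 38.5 = 8.468 DD/day.
T = T_base + 8.468 = 16.1 + 8.468 = 24.568 ≈ 24.6 °C.

24.6 °C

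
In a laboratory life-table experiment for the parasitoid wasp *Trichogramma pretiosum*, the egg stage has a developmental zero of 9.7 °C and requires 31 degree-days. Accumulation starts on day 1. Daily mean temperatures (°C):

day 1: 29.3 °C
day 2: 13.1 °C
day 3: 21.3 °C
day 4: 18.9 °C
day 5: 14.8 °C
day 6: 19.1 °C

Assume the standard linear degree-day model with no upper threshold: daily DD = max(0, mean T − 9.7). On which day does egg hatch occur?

day 3

Daily DD above 9.7 °C: 19.6, 3.4, 11.6, 9.2, 5.1, 9.4.
Cumulative: 19.6, 23.0, 34.6, 43.8, 48.9, 58.3.
The total first reaches 31 DD on day 3.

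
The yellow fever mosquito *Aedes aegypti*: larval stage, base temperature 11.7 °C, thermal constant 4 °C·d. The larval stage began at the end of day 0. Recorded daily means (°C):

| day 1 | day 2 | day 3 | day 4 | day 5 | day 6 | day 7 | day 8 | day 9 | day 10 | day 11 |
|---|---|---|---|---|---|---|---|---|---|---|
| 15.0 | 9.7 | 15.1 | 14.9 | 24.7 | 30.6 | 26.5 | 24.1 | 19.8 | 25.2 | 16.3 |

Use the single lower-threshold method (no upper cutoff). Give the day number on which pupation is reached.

Daily DD above 11.7 °C: 3.3, 0.0, 3.4, 3.2, 13.0, 18.9, 14.8, 12.4, 8.1, 13.5, 4.6.
Cumulative: 3.3, 3.3, 6.7, 9.9, 22.9, 41.8, 56.6, 69.0, 77.1, 90.6, 95.2.
The total first reaches 4 DD on day 3.

day 3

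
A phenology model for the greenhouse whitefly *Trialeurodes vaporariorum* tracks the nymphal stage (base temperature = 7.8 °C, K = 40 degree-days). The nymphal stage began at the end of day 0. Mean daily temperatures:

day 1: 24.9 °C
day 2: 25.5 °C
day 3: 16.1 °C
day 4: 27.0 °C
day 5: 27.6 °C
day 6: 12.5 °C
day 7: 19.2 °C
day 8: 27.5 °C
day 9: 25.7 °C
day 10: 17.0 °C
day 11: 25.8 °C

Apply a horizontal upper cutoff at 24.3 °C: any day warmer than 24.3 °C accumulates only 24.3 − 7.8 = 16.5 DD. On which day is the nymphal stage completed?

day 3

Daily DD above 7.8 °C (capped at 16.5): 16.5, 16.5, 8.3, 16.5, 16.5, 4.7, 11.4, 16.5, 16.5, 9.2, 16.5.
Cumulative: 16.5, 33.0, 41.3, 57.8, 74.3, 79.0, 90.4, 106.9, 123.4, 132.6, 149.1.
The total first reaches 40 DD on day 3.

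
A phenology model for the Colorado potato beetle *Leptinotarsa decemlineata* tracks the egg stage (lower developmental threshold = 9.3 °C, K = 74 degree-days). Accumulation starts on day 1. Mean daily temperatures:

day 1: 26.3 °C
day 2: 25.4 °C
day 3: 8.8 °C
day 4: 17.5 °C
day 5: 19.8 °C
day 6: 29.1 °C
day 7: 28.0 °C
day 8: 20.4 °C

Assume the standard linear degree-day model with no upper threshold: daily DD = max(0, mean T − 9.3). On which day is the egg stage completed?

Daily DD above 9.3 °C: 17.0, 16.1, 0.0, 8.2, 10.5, 19.8, 18.7, 11.1.
Cumulative: 17.0, 33.1, 33.1, 41.3, 51.8, 71.6, 90.3, 101.4.
The total first reaches 74 DD on day 7.

day 7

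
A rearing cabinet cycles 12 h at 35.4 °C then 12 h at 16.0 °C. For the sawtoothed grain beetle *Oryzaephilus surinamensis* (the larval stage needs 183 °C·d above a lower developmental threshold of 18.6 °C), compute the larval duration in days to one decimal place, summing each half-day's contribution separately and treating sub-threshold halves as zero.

21.8 days

Day half: max(0, 35.4 − 18.6) × 0.5 = 16.8 × 0.5 = 8.40 DD.
Night half: max(0, 16.0 − 18.6) × 0.5 = 0.0 × 0.5 = 0.00 DD.
Per 24 h: 8.40 DD/day.
Duration = 183 / 8.40 = 21.786 ≈ 21.8 days.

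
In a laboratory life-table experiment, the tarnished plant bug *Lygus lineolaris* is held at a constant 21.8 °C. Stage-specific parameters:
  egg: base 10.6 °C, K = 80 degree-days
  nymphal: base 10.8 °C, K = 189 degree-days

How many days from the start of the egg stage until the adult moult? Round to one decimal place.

24.3 days

egg: 80 / (21.8 − 10.6) = 80 / 11.2 = 7.143 d.
nymphal: 189 / (21.8 − 10.8) = 189 / 11.0 = 17.182 d.
Sum = 24.325 ≈ 24.3 days.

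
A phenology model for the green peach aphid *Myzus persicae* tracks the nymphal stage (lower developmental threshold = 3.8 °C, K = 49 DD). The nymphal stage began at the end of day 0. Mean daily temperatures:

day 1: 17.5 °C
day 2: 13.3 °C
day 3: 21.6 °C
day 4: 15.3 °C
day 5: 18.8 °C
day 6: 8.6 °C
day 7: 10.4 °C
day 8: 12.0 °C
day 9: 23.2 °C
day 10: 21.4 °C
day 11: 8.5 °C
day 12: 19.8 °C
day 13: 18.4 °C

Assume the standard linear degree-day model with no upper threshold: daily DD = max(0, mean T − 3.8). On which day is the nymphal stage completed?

Daily DD above 3.8 °C: 13.7, 9.5, 17.8, 11.5, 15.0, 4.8, 6.6, 8.2, 19.4, 17.6, 4.7, 16.0, 14.6.
Cumulative: 13.7, 23.2, 41.0, 52.5, 67.5, 72.3, 78.9, 87.1, 106.5, 124.1, 128.8, 144.8, 159.4.
The total first reaches 49 DD on day 4.

day 4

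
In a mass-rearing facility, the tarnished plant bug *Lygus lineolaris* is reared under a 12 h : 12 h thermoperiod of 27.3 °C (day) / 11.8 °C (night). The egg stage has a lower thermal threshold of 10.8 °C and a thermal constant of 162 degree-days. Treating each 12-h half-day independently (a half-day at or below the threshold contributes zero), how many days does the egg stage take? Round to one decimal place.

18.5 days

Day half: max(0, 27.3 − 10.8) × 0.5 = 16.5 × 0.5 = 8.25 DD.
Night half: max(0, 11.8 − 10.8) × 0.5 = 1.0 × 0.5 = 0.50 DD.
Per 24 h: 8.75 DD/day.
Duration = 162 / 8.75 = 18.514 ≈ 18.5 days.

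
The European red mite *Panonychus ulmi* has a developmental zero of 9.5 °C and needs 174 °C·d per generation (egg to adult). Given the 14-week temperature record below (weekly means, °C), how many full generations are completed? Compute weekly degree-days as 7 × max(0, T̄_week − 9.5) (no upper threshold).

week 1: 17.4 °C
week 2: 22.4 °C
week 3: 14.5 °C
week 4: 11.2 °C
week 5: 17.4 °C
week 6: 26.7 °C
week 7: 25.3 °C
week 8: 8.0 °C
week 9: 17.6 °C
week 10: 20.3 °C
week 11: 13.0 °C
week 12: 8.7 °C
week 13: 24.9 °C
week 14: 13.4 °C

4 generations

Weekly DD (7 × max(0, T̄ − 9.5)): 55.3, 90.3, 35.0, 11.9, 55.3, 120.4, 110.6, 0.0, 56.7, 75.6, 24.5, 0.0, 107.8, 27.3.
Season total = 770.7 DD.
Complete generations = ⌊770.7 / 174⌋ = 4.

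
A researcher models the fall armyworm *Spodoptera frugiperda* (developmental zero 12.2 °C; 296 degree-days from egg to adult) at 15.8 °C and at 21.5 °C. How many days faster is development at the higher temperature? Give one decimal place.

50.4 days

At 15.8 °C: 296 / (15.8 − 12.2) = 296 / 3.6 = 82.222 d.
At 21.5 °C: 296 / (21.5 − 12.2) = 296 / 9.3 = 31.828 d.
Difference = |82.222 − 31.828| = 50.394 ≈ 50.4 days.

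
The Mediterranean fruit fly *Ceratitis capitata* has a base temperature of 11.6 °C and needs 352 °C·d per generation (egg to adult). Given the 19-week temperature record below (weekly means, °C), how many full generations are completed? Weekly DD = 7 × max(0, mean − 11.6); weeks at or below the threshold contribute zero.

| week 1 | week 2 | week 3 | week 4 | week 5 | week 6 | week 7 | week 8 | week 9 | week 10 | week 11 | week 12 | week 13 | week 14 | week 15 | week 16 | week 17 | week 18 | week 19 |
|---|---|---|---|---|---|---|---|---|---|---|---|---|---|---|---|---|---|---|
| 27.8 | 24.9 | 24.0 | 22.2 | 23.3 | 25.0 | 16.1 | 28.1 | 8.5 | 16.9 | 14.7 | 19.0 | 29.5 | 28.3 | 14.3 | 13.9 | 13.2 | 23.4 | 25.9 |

3 generations

Weekly DD (7 × max(0, T̄ − 11.6)): 113.4, 93.1, 86.8, 74.2, 81.9, 93.8, 31.5, 115.5, 0.0, 37.1, 21.7, 51.8, 125.3, 116.9, 18.9, 16.1, 11.2, 82.6, 100.1.
Season total = 1271.9 DD.
Complete generations = ⌊1271.9 / 352⌋ = 3.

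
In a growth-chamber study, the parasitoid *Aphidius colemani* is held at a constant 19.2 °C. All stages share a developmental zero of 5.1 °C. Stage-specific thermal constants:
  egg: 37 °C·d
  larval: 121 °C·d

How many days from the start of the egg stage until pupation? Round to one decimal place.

11.2 days

Daily accumulation at 19.2 °C = 19.2 − 5.1 = 14.1 DD/day.
Total K = 37 + 121 = 158 DD.
Total duration = 158 / 14.1 = 11.206 ≈ 11.2 days.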